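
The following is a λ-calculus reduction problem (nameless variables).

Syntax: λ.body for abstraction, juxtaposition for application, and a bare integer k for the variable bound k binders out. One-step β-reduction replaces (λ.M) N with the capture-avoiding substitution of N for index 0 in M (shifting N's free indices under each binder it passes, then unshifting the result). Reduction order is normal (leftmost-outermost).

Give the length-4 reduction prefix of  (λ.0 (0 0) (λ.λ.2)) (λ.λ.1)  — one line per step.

  start: (λ.0 (0 0) (λ.λ.2)) (λ.λ.1)
  step 1: (λ.λ.1) ((λ.λ.1) (λ.λ.1)) (λ.λ.λ.λ.1)
  step 2: (λ.(λ.λ.1) (λ.λ.1)) (λ.λ.λ.λ.1)
  step 3: (λ.λ.1) (λ.λ.1)
  step 4: λ.λ.λ.1

Answer: after 4 steps: λ.λ.λ.1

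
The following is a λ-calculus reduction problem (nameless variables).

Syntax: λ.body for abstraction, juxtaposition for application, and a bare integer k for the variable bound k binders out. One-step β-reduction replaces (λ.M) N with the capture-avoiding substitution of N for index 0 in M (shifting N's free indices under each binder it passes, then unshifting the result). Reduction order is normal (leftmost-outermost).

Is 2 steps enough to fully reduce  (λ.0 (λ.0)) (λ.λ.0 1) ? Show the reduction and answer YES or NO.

Answer: YES — reaches normal form λ.0 (λ.0) in 2 ≤ 2 steps

Working:
  start: (λ.0 (λ.0)) (λ.λ.0 1)
  [1] (λ.λ.0 1) (λ.0)
  [2] λ.0 (λ.0)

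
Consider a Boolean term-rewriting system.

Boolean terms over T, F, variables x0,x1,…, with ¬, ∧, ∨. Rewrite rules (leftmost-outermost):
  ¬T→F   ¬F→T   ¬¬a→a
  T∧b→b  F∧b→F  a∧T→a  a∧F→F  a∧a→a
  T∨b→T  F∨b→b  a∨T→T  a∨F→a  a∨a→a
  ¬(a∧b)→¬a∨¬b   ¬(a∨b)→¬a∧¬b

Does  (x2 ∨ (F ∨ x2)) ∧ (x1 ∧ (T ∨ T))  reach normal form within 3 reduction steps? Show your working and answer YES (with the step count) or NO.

Answer: NO — after 3 steps the term is x2 ∧ (x1 ∧ T), not yet normal

Working:
  start: (x2 ∨ (F ∨ x2)) ∧ (x1 ∧ (T ∨ T))
  step 1: (x2 ∨ x2) ∧ (x1 ∧ (T ∨ T))
  step 2: x2 ∧ (x1 ∧ (T ∨ T))
  step 3: x2 ∧ (x1 ∧ T)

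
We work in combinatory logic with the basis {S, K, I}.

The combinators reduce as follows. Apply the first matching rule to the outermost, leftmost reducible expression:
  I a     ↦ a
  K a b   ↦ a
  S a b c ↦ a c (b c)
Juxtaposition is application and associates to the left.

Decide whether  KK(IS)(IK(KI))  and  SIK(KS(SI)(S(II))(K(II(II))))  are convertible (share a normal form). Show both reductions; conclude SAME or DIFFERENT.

Term A:
  start: KK(IS)(IK(KI))
  →1  K(IK(KI))
  →2  K(K(KI))

Term B:
  start: SIK(KS(SI)(S(II))(K(II(II))))
  →1  I(KS(SI)(S(II))(K(II(II))))(K(KS(SI)(S(II))(K(II(II)))))
  →2  KS(SI)(S(II))(K(II(II)))(K(KS(SI)(S(II))(K(II(II)))))
  →3  S(S(II))(K(II(II)))(K(KS(SI)(S(II))(K(II(II)))))
  →4  S(II)(K(KS(SI)(S(II))(K(II(II)))))(K(II(II))(K(KS(SI)(S(II))(K(II(II))))))
  →5  II(K(II(II))(K(KS(SI)(S(II))(K(II(II))))))(K(KS(SI)(S(II))(K(II(II))))(K(II(II))(K(KS(SI)(S(II))(K(II(II)))))))
  →6  I(K(II(II))(K(KS(SI)(S(II))(K(II(II))))))(K(KS(SI)(S(II))(K(II(II))))(K(II(II))(K(KS(SI)(S(II))(K(II(II)))))))
  →7  K(II(II))(K(KS(SI)(S(II))(K(II(II)))))(K(KS(SI)(S(II))(K(II(II))))(K(II(II))(K(KS(SI)(S(II))(K(II(II)))))))
  →8  II(II)(K(KS(SI)(S(II))(K(II(II))))(K(II(II))(K(KS(SI)(S(II))(K(II(II)))))))
  →9  I(II)(K(KS(SI)(S(II))(K(II(II))))(K(II(II))(K(KS(SI)(S(II))(K(II(II)))))))
  →10  II(K(KS(SI)(S(II))(K(II(II))))(K(II(II))(K(KS(SI)(S(II))(K(II(II)))))))
  →11  I(K(KS(SI)(S(II))(K(II(II))))(K(II(II))(K(KS(SI)(S(II))(K(II(II)))))))
  →12  K(KS(SI)(S(II))(K(II(II))))(K(II(II))(K(KS(SI)(S(II))(K(II(II))))))
  →13  KS(SI)(S(II))(K(II(II)))
  →14  S(S(II))(K(II(II)))
  →15  S(SI)(K(II(II)))
  →16  S(SI)(K(I(II)))
  →17  S(SI)(K(II))
  →18  S(SI)(KI)

Answer: DIFFERENT — A ⇓ K(K(KI)), B ⇓ S(SI)(KI)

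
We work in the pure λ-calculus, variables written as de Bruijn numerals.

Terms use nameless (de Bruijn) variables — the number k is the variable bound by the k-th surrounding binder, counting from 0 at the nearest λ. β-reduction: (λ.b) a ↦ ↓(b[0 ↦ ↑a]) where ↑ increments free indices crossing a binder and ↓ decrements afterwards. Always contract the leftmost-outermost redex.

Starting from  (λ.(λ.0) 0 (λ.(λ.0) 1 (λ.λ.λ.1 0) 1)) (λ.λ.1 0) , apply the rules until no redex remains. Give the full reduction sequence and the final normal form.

Answer: normal form = λ.λ.λ.1 0  (in 8 steps)

Reduction:
  start: (λ.(λ.0) 0 (λ.(λ.0) 1 (λ.λ.λ.1 0) 1)) (λ.λ.1 0)
  [1] (λ.0) (λ.λ.1 0) (λ.(λ.0) (λ.λ.1 0) (λ.λ.λ.1 0) (λ.λ.1 0))
  [2] (λ.λ.1 0) (λ.(λ.0) (λ.λ.1 0) (λ.λ.λ.1 0) (λ.λ.1 0))
  [3] λ.(λ.(λ.0) (λ.λ.1 0) (λ.λ.λ.1 0) (λ.λ.1 0)) 0
  [4] λ.(λ.0) (λ.λ.1 0) (λ.λ.λ.1 0) (λ.λ.1 0)
  [5] λ.(λ.λ.1 0) (λ.λ.λ.1 0) (λ.λ.1 0)
  [6] λ.(λ.(λ.λ.λ.1 0) 0) (λ.λ.1 0)
  [7] λ.(λ.λ.λ.1 0) (λ.λ.1 0)
  [8] λ.λ.λ.1 0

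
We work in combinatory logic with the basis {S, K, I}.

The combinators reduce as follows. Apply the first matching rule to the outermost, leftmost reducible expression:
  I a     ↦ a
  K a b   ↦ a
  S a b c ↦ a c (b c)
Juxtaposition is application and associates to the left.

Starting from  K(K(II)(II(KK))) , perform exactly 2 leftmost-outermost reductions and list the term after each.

  start: K(K(II)(II(KK)))
  [1] K(II)
  [2] KI

Answer: after 2 steps: KI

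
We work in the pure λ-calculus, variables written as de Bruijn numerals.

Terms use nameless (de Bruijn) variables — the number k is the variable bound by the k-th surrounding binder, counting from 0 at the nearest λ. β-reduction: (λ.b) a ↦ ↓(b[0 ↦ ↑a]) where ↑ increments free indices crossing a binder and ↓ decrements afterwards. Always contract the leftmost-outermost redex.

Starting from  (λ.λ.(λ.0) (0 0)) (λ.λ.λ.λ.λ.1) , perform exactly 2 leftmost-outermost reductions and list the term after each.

Answer: after 2 steps: λ.0 0

Reduction:
  start: (λ.λ.(λ.0) (0 0)) (λ.λ.λ.λ.λ.1)
  [1] λ.(λ.0) (0 0)
  [2] λ.0 0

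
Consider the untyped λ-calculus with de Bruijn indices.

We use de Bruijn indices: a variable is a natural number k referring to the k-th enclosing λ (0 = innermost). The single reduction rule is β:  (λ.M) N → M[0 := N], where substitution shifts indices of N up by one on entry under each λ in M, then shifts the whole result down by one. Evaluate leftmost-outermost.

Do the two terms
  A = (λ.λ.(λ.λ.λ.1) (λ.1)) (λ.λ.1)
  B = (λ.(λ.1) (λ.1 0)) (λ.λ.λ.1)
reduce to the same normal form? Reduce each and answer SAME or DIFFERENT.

Term A:
  start: (λ.λ.(λ.λ.λ.1) (λ.1)) (λ.λ.1)
  →1  λ.(λ.λ.λ.1) (λ.1)
  →2  λ.λ.λ.1

Term B:
  start: (λ.(λ.1) (λ.1 0)) (λ.λ.λ.1)
  →1  (λ.λ.λ.λ.1) (λ.(λ.λ.λ.1) 0)
  →2  λ.λ.λ.1

Answer: SAME — A ⇓ λ.λ.λ.1, B ⇓ λ.λ.λ.1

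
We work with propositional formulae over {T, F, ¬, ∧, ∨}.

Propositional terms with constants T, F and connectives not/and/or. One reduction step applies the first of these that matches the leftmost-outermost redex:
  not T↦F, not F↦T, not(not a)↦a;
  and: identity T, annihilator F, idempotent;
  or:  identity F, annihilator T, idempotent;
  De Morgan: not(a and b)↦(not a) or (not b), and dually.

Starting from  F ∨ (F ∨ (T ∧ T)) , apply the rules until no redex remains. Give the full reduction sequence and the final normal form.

Answer: normal form = T  (in 3 steps)

Derivation:
  start: F ∨ (F ∨ (T ∧ T))
  step 1: F ∨ (T ∧ T)
  step 2: T ∧ T
  step 3: T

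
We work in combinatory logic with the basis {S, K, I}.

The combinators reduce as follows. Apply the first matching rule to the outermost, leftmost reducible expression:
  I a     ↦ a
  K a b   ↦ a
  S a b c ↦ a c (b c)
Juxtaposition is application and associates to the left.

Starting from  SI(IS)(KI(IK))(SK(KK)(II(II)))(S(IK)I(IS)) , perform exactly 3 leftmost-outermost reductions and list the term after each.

Answer: after 3 steps: I(IS(KI(IK)))(SK(KK)(II(II)))(S(IK)I(IS))

Derivation:
  start: SI(IS)(KI(IK))(SK(KK)(II(II)))(S(IK)I(IS))
  →1  I(KI(IK))(IS(KI(IK)))(SK(KK)(II(II)))(S(IK)I(IS))
  →2  KI(IK)(IS(KI(IK)))(SK(KK)(II(II)))(S(IK)I(IS))
  →3  I(IS(KI(IK)))(SK(KK)(II(II)))(S(IK)I(IS))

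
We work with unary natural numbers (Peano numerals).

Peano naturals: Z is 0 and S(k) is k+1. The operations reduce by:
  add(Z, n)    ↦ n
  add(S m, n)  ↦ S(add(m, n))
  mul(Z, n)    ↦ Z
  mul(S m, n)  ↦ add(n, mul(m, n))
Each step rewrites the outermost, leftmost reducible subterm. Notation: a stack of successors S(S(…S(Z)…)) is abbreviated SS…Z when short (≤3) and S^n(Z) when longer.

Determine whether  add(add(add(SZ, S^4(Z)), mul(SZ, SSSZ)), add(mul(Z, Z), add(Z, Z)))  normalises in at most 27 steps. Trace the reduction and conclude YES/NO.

Answer: YES — reaches normal form S^8(Z) in 26 ≤ 27 steps

Derivation:
  start: add(add(add(SZ, S^4(Z)), mul(SZ, SSSZ)), add(mul(Z, Z), add(Z, Z)))
  step 1: add(add(S(add(Z, S^4(Z))), mul(SZ, SSSZ)), add(mul(Z, Z), add(Z, Z)))
  step 2: add(S(add(add(Z, S^4(Z)), mul(SZ, SSSZ))), add(mul(Z, Z), add(Z, Z)))
  step 3: S(add(add(add(Z, S^4(Z)), mul(SZ, SSSZ)), add(mul(Z, Z), add(Z, Z))))
  step 4: S(add(add(S^4(Z), mul(SZ, SSSZ)), add(mul(Z, Z), add(Z, Z))))
  step 5: S(add(S(add(SSSZ, mul(SZ, SSSZ))), add(mul(Z, Z), add(Z, Z))))
  step 6: S(S(add(add(SSSZ, mul(SZ, SSSZ)), add(mul(Z, Z), add(Z, Z)))))
  step 7: S(S(add(S(add(SSZ, mul(SZ, SSSZ))), add(mul(Z, Z), add(Z, Z)))))
  step 8: S(S(S(add(add(SSZ, mul(SZ, SSSZ)), add(mul(Z, Z), add(Z, Z))))))
  step 9: S(S(S(add(S(add(SZ, mul(SZ, SSSZ))), add(mul(Z, Z), add(Z, Z))))))
  step 10: S(S(S(S(add(add(SZ, mul(SZ, SSSZ)), add(mul(Z, Z), add(Z, Z)))))))
  step 11: S(S(S(S(add(S(add(Z, mul(SZ, SSSZ))), add(mul(Z, Z), add(Z, Z)))))))
  step 12: S(S(S(S(S(add(add(Z, mul(SZ, SSSZ)), add(mul(Z, Z), add(Z, Z))))))))
  step 13: S(S(S(S(S(add(mul(SZ, SSSZ), add(mul(Z, Z), add(Z, Z))))))))
  step 14: S(S(S(S(S(add(add(SSSZ, mul(Z, SSSZ)), add(mul(Z, Z), add(Z, Z))))))))
  step 15: S(S(S(S(S(add(S(add(SSZ, mul(Z, SSSZ))), add(mul(Z, Z), add(Z, Z))))))))
  step 16: S(S(S(S(S(S(add(add(SSZ, mul(Z, SSSZ)), add(mul(Z, Z), add(Z, Z)))))))))
  step 17: S(S(S(S(S(S(add(S(add(SZ, mul(Z, SSSZ))), add(mul(Z, Z), add(Z, Z)))))))))
  step 18: S(S(S(S(S(S(S(add(add(SZ, mul(Z, SSSZ)), add(mul(Z, Z), add(Z, Z))))))))))
  step 19: S(S(S(S(S(S(S(add(S(add(Z, mul(Z, SSSZ))), add(mul(Z, Z), add(Z, Z))))))))))
  step 20: S(S(S(S(S(S(S(S(add(add(Z, mul(Z, SSSZ)), add(mul(Z, Z), add(Z, Z)))))))))))
  step 21: S(S(S(S(S(S(S(S(add(mul(Z, SSSZ), add(mul(Z, Z), add(Z, Z)))))))))))
  step 22: S(S(S(S(S(S(S(S(add(Z, add(mul(Z, Z), add(Z, Z)))))))))))
  step 23: S(S(S(S(S(S(S(S(add(mul(Z, Z), add(Z, Z))))))))))
  step 24: S(S(S(S(S(S(S(S(add(Z, add(Z, Z))))))))))
  step 25: S(S(S(S(S(S(S(S(add(Z, Z)))))))))
  step 26: S^8(Z)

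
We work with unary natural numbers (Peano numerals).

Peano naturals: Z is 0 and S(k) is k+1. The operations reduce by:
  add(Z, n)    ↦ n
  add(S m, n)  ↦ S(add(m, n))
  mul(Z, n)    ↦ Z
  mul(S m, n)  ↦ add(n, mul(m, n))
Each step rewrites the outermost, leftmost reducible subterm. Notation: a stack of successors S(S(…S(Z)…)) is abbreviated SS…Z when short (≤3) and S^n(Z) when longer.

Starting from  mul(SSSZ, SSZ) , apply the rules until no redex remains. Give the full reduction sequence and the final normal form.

Answer: normal form = S^6(Z)  (in 13 steps)

Reduction:
  start: mul(SSSZ, SSZ)
  [1] add(SSZ, mul(SSZ, SSZ))
  [2] S(add(SZ, mul(SSZ, SSZ)))
  [3] S(S(add(Z, mul(SSZ, SSZ))))
  [4] S(S(mul(SSZ, SSZ)))
  [5] S(S(add(SSZ, mul(SZ, SSZ))))
  [6] S(S(S(add(SZ, mul(SZ, SSZ)))))
  [7] S(S(S(S(add(Z, mul(SZ, SSZ))))))
  [8] S(S(S(S(mul(SZ, SSZ)))))
  [9] S(S(S(S(add(SSZ, mul(Z, SSZ))))))
  [10] S(S(S(S(S(add(SZ, mul(Z, SSZ)))))))
  [11] S(S(S(S(S(S(add(Z, mul(Z, SSZ))))))))
  [12] S(S(S(S(S(S(mul(Z, SSZ)))))))
  [13] S^6(Z)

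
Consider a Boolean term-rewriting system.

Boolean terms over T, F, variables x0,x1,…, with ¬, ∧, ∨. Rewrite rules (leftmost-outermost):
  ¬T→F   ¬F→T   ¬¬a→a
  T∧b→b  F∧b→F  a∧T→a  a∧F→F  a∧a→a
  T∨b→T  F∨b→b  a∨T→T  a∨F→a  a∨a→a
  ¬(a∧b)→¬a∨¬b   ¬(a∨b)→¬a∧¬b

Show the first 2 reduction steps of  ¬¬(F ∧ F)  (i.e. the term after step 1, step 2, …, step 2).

  start: ¬¬(F ∧ F)
  step 1: F ∧ F
  step 2: F

Answer: after 2 steps: F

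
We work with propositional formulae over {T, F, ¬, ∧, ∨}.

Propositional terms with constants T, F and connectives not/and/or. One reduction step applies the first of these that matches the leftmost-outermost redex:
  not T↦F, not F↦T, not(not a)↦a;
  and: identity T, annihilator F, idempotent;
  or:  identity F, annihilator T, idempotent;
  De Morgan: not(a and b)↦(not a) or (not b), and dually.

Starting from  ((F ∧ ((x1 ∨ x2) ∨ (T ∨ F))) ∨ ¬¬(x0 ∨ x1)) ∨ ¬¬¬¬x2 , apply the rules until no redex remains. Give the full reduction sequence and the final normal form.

  start: ((F ∧ ((x1 ∨ x2) ∨ (T ∨ F))) ∨ ¬¬(x0 ∨ x1)) ∨ ¬¬¬¬x2
  [1] (F ∨ ¬¬(x0 ∨ x1)) ∨ ¬¬¬¬x2
  [2] ¬¬(x0 ∨ x1) ∨ ¬¬¬¬x2
  [3] (x0 ∨ x1) ∨ ¬¬¬¬x2
  [4] (x0 ∨ x1) ∨ ¬¬x2
  [5] (x0 ∨ x1) ∨ x2

Answer: normal form = (x0 ∨ x1) ∨ x2  (in 5 steps)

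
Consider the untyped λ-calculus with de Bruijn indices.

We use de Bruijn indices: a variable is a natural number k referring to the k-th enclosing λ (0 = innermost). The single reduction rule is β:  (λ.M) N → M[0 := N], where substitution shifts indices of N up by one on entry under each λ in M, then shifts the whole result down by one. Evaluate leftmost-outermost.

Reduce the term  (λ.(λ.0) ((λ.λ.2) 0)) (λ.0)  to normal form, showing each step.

  start: (λ.(λ.0) ((λ.λ.2) 0)) (λ.0)
  →1  (λ.0) ((λ.λ.λ.0) (λ.0))
  →2  (λ.λ.λ.0) (λ.0)
  →3  λ.λ.0

Answer: normal form = λ.λ.0  (in 3 steps)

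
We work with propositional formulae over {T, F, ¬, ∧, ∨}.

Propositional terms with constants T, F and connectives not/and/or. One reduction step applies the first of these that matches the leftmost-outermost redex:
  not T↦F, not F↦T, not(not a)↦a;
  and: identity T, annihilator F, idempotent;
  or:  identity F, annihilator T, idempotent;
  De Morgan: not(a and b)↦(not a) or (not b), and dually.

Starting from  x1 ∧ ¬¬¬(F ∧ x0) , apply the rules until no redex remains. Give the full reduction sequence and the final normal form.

  start: x1 ∧ ¬¬¬(F ∧ x0)
  →1  x1 ∧ ¬(F ∧ x0)
  →2  x1 ∧ (¬F ∨ ¬x0)
  →3  x1 ∧ (T ∨ ¬x0)
  →4  x1 ∧ T
  →5  x1

Answer: normal form = x1  (in 5 steps)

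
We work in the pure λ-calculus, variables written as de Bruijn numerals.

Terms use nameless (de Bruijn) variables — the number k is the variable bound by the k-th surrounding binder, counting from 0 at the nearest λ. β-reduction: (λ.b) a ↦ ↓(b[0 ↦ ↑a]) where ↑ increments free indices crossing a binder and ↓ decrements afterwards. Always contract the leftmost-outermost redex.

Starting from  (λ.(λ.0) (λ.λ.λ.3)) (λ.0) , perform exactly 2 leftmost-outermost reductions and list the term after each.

Answer: after 2 steps: λ.λ.λ.λ.0

Working:
  start: (λ.(λ.0) (λ.λ.λ.3)) (λ.0)
  step 1: (λ.0) (λ.λ.λ.λ.0)
  step 2: λ.λ.λ.λ.0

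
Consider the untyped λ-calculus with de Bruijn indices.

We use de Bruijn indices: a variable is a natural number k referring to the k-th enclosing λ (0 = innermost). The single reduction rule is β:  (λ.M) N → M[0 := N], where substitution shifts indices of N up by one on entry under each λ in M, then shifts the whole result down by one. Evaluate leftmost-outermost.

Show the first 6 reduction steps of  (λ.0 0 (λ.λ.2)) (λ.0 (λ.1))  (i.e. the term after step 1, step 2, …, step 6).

  start: (λ.0 0 (λ.λ.2)) (λ.0 (λ.1))
  →1  (λ.0 (λ.1)) (λ.0 (λ.1)) (λ.λ.λ.0 (λ.1))
  →2  (λ.0 (λ.1)) (λ.λ.0 (λ.1)) (λ.λ.λ.0 (λ.1))
  →3  (λ.λ.0 (λ.1)) (λ.λ.λ.0 (λ.1)) (λ.λ.λ.0 (λ.1))
  →4  (λ.0 (λ.1)) (λ.λ.λ.0 (λ.1))
  →5  (λ.λ.λ.0 (λ.1)) (λ.λ.λ.λ.0 (λ.1))
  →6  λ.λ.0 (λ.1)

Answer: after 6 steps: λ.λ.0 (λ.1)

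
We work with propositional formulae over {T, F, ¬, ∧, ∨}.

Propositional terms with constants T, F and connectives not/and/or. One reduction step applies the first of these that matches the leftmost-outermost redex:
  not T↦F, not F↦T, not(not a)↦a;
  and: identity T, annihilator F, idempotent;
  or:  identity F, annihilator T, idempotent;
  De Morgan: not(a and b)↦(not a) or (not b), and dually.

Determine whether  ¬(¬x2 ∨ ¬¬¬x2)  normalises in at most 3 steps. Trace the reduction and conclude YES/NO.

Answer: NO — after 3 steps the term is x2 ∧ ¬¬x2, not yet normal

Derivation:
  start: ¬(¬x2 ∨ ¬¬¬x2)
  →1  ¬¬x2 ∧ ¬¬¬¬x2
  →2  x2 ∧ ¬¬¬¬x2
  →3  x2 ∧ ¬¬x2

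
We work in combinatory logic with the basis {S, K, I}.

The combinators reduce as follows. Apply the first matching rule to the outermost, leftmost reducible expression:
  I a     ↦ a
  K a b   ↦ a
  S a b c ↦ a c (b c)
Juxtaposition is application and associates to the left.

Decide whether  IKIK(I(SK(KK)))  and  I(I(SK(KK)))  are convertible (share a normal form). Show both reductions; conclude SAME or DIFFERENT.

Term A:
  start: IKIK(I(SK(KK)))
  →1  KIK(I(SK(KK)))
  →2  I(I(SK(KK)))
  →3  I(SK(KK))
  →4  SK(KK)

Term B:
  start: I(I(SK(KK)))
  →1  I(SK(KK))
  →2  SK(KK)

Answer: SAME — A ⇓ SK(KK), B ⇓ SK(KK)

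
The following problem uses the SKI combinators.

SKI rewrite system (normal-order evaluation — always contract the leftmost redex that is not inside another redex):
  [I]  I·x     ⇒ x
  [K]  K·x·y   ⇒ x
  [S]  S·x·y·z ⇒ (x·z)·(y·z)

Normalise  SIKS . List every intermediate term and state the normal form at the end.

  start: SIKS
  [1] IS(KS)
  [2] S(KS)

Answer: normal form = S(KS)  (in 2 steps)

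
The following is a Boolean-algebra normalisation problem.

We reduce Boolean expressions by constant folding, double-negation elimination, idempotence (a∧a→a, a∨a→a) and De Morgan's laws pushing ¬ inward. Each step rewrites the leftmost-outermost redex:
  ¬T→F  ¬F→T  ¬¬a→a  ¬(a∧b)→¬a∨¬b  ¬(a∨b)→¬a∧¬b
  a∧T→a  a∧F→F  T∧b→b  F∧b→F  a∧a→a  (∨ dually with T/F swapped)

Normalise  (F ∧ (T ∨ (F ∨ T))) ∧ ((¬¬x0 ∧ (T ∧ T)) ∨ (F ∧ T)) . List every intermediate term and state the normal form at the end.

  start: (F ∧ (T ∨ (F ∨ T))) ∧ ((¬¬x0 ∧ (T ∧ T)) ∨ (F ∧ T))
  →1  F ∧ ((¬¬x0 ∧ (T ∧ T)) ∨ (F ∧ T))
  →2  F

Answer: normal form = F  (in 2 steps)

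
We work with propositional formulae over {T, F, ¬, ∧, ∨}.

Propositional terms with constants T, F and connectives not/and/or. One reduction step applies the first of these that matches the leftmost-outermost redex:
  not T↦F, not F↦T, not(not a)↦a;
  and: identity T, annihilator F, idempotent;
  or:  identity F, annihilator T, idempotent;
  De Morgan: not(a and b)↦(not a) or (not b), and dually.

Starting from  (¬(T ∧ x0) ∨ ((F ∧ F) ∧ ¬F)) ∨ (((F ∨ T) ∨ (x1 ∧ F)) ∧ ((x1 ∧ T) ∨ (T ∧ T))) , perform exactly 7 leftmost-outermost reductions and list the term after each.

  start: (¬(T ∧ x0) ∨ ((F ∧ F) ∧ ¬F)) ∨ (((F ∨ T) ∨ (x1 ∧ F)) ∧ ((x1 ∧ T) ∨ (T ∧ T)))
  step 1: ((¬T ∨ ¬x0) ∨ ((F ∧ F) ∧ ¬F)) ∨ (((F ∨ T) ∨ (x1 ∧ F)) ∧ ((x1 ∧ T) ∨ (T ∧ T)))
  step 2: ((F ∨ ¬x0) ∨ ((F ∧ F) ∧ ¬F)) ∨ (((F ∨ T) ∨ (x1 ∧ F)) ∧ ((x1 ∧ T) ∨ (T ∧ T)))
  step 3: (¬x0 ∨ ((F ∧ F) ∧ ¬F)) ∨ (((F ∨ T) ∨ (x1 ∧ F)) ∧ ((x1 ∧ T) ∨ (T ∧ T)))
  step 4: (¬x0 ∨ (F ∧ ¬F)) ∨ (((F ∨ T) ∨ (x1 ∧ F)) ∧ ((x1 ∧ T) ∨ (T ∧ T)))
  step 5: (¬x0 ∨ F) ∨ (((F ∨ T) ∨ (x1 ∧ F)) ∧ ((x1 ∧ T) ∨ (T ∧ T)))
  step 6: ¬x0 ∨ (((F ∨ T) ∨ (x1 ∧ F)) ∧ ((x1 ∧ T) ∨ (T ∧ T)))
  step 7: ¬x0 ∨ ((T ∨ (x1 ∧ F)) ∧ ((x1 ∧ T) ∨ (T ∧ T)))

Answer: after 7 steps: ¬x0 ∨ ((T ∨ (x1 ∧ F)) ∧ ((x1 ∧ T) ∨ (T ∧ T)))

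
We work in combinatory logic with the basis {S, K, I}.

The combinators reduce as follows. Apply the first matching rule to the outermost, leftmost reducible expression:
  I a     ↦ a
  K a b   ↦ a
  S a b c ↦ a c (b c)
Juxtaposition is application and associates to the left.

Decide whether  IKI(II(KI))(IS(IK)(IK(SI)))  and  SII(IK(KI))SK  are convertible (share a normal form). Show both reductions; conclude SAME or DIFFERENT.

Term A:
  start: IKI(II(KI))(IS(IK)(IK(SI)))
  [1] KI(II(KI))(IS(IK)(IK(SI)))
  [2] I(IS(IK)(IK(SI)))
  [3] IS(IK)(IK(SI))
  [4] S(IK)(IK(SI))
  [5] SK(IK(SI))
  [6] SK(K(SI))

Term B:
  start: SII(IK(KI))SK
  [1] I(IK(KI))(I(IK(KI)))SK
  [2] IK(KI)(I(IK(KI)))SK
  [3] K(KI)(I(IK(KI)))SK
  [4] KISK
  [5] IK
  [6] K

Answer: DIFFERENT — A ⇓ SK(K(SI)), B ⇓ K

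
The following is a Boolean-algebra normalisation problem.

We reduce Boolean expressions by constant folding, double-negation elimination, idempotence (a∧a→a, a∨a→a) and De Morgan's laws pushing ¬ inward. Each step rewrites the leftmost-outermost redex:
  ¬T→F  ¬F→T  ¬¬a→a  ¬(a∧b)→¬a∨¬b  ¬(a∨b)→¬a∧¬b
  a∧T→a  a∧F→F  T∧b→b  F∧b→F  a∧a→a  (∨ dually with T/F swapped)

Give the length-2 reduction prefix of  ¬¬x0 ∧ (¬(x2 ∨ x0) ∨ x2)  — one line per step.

Answer: after 2 steps: x0 ∧ ((¬x2 ∧ ¬x0) ∨ x2)

Derivation:
  start: ¬¬x0 ∧ (¬(x2 ∨ x0) ∨ x2)
  [1] x0 ∧ (¬(x2 ∨ x0) ∨ x2)
  [2] x0 ∧ ((¬x2 ∧ ¬x0) ∨ x2)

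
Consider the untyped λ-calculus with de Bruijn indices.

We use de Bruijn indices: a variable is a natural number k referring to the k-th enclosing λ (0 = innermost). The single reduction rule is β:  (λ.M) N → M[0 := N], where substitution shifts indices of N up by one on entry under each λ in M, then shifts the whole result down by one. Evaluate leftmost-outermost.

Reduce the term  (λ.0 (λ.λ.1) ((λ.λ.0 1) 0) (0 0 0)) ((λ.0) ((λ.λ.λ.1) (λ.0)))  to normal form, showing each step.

  start: (λ.0 (λ.λ.1) ((λ.λ.0 1) 0) (0 0 0)) ((λ.0) ((λ.λ.λ.1) (λ.0)))
  [1] (λ.0) ((λ.λ.λ.1) (λ.0)) (λ.λ.1) ((λ.λ.0 1) ((λ.0) ((λ.λ.λ.1) (λ.0)))) ((λ.0) ((λ.λ.λ.1) (λ.0)) ((λ.0) ((λ.λ.λ.1) (λ.0))) ((λ.0) ((λ.λ.λ.1) (λ.0))))
  [2] (λ.λ.λ.1) (λ.0) (λ.λ.1) ((λ.λ.0 1) ((λ.0) ((λ.λ.λ.1) (λ.0)))) ((λ.0) ((λ.λ.λ.1) (λ.0)) ((λ.0) ((λ.λ.λ.1) (λ.0))) ((λ.0) ((λ.λ.λ.1) (λ.0))))
  [3] (λ.λ.1) (λ.λ.1) ((λ.λ.0 1) ((λ.0) ((λ.λ.λ.1) (λ.0)))) ((λ.0) ((λ.λ.λ.1) (λ.0)) ((λ.0) ((λ.λ.λ.1) (λ.0))) ((λ.0) ((λ.λ.λ.1) (λ.0))))
  [4] (λ.λ.λ.1) ((λ.λ.0 1) ((λ.0) ((λ.λ.λ.1) (λ.0)))) ((λ.0) ((λ.λ.λ.1) (λ.0)) ((λ.0) ((λ.λ.λ.1) (λ.0))) ((λ.0) ((λ.λ.λ.1) (λ.0))))
  [5] (λ.λ.1) ((λ.0) ((λ.λ.λ.1) (λ.0)) ((λ.0) ((λ.λ.λ.1) (λ.0))) ((λ.0) ((λ.λ.λ.1) (λ.0))))
  [6] λ.(λ.0) ((λ.λ.λ.1) (λ.0)) ((λ.0) ((λ.λ.λ.1) (λ.0))) ((λ.0) ((λ.λ.λ.1) (λ.0)))
  [7] λ.(λ.λ.λ.1) (λ.0) ((λ.0) ((λ.λ.λ.1) (λ.0))) ((λ.0) ((λ.λ.λ.1) (λ.0)))
  [8] λ.(λ.λ.1) ((λ.0) ((λ.λ.λ.1) (λ.0))) ((λ.0) ((λ.λ.λ.1) (λ.0)))
  [9] λ.(λ.(λ.0) ((λ.λ.λ.1) (λ.0))) ((λ.0) ((λ.λ.λ.1) (λ.0)))
  [10] λ.(λ.0) ((λ.λ.λ.1) (λ.0))
  [11] λ.(λ.λ.λ.1) (λ.0)
  [12] λ.λ.λ.1

Answer: normal form = λ.λ.λ.1  (in 12 steps)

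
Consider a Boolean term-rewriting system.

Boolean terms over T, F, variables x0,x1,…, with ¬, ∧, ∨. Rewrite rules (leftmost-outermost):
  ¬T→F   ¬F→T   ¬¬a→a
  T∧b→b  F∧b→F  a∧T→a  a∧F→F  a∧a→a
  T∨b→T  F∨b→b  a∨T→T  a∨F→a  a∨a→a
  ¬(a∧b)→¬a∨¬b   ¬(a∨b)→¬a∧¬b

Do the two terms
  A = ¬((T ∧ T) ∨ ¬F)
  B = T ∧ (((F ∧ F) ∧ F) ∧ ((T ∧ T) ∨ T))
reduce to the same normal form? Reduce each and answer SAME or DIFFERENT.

Term A:
  start: ¬((T ∧ T) ∨ ¬F)
  →1  ¬(T ∧ T) ∧ ¬¬F
  →2  (¬T ∨ ¬T) ∧ ¬¬F
  →3  ¬T ∧ ¬¬F
  →4  F ∧ ¬¬F
  →5  F

Term B:
  start: T ∧ (((F ∧ F) ∧ F) ∧ ((T ∧ T) ∨ T))
  →1  ((F ∧ F) ∧ F) ∧ ((T ∧ T) ∨ T)
  →2  F ∧ ((T ∧ T) ∨ T)
  →3  F

Answer: SAME — A ⇓ F, B ⇓ F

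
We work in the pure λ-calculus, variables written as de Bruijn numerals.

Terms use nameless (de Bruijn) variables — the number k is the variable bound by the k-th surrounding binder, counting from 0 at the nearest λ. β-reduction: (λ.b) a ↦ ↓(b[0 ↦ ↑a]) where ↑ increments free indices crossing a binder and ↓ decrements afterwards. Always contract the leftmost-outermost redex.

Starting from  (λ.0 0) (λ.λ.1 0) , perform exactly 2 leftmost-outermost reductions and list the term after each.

Answer: after 2 steps: λ.(λ.λ.1 0) 0

Working:
  start: (λ.0 0) (λ.λ.1 0)
  [1] (λ.λ.1 0) (λ.λ.1 0)
  [2] λ.(λ.λ.1 0) 0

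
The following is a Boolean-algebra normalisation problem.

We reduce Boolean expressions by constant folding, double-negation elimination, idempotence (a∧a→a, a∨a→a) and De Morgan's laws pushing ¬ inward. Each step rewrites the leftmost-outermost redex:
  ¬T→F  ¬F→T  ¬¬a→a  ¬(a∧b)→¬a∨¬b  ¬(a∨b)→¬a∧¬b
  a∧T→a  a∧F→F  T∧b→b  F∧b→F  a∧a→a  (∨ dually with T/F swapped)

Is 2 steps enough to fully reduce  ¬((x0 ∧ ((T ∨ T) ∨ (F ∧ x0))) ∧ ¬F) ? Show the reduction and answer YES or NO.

Answer: NO — after 2 steps the term is (¬x0 ∨ ¬((T ∨ T) ∨ (F ∧ x0))) ∨ ¬¬F, not yet normal

Working:
  start: ¬((x0 ∧ ((T ∨ T) ∨ (F ∧ x0))) ∧ ¬F)
  →1  ¬(x0 ∧ ((T ∨ T) ∨ (F ∧ x0))) ∨ ¬¬F
  →2  (¬x0 ∨ ¬((T ∨ T) ∨ (F ∧ x0))) ∨ ¬¬F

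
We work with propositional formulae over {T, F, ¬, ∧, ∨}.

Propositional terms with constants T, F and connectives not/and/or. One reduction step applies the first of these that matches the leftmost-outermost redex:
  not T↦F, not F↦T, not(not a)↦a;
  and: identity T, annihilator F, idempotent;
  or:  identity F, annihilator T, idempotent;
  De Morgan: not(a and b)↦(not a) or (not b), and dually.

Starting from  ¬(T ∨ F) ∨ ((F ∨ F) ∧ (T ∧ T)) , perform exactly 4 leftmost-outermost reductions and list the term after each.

  start: ¬(T ∨ F) ∨ ((F ∨ F) ∧ (T ∧ T))
  step 1: (¬T ∧ ¬F) ∨ ((F ∨ F) ∧ (T ∧ T))
  step 2: (F ∧ ¬F) ∨ ((F ∨ F) ∧ (T ∧ T))
  step 3: F ∨ ((F ∨ F) ∧ (T ∧ T))
  step 4: (F ∨ F) ∧ (T ∧ T)

Answer: after 4 steps: (F ∨ F) ∧ (T ∧ T)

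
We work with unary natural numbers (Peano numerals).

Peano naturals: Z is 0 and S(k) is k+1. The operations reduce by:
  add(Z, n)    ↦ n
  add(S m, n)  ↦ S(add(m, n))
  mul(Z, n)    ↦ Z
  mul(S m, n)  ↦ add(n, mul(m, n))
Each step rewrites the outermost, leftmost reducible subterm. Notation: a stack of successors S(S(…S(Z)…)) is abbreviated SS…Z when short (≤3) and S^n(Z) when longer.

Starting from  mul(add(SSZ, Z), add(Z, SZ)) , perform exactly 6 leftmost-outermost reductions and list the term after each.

  start: mul(add(SSZ, Z), add(Z, SZ))
  step 1: mul(S(add(SZ, Z)), add(Z, SZ))
  step 2: add(add(Z, SZ), mul(add(SZ, Z), add(Z, SZ)))
  step 3: add(SZ, mul(add(SZ, Z), add(Z, SZ)))
  step 4: S(add(Z, mul(add(SZ, Z), add(Z, SZ))))
  step 5: S(mul(add(SZ, Z), add(Z, SZ)))
  step 6: S(mul(S(add(Z, Z)), add(Z, SZ)))

Answer: after 6 steps: S(mul(S(add(Z, Z)), add(Z, SZ)))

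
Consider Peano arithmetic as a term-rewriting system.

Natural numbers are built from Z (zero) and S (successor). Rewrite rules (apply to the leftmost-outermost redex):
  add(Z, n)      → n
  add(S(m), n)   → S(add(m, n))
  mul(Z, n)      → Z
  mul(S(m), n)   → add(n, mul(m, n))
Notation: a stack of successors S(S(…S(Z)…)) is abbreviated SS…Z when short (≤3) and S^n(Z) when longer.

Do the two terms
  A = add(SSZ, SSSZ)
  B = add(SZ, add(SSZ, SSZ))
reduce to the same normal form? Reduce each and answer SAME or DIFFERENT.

Answer: SAME — A ⇓ S^5(Z), B ⇓ S^5(Z)

Reduction:
Term A:
  start: add(SSZ, SSSZ)
  [1] S(add(SZ, SSSZ))
  [2] S(S(add(Z, SSSZ)))
  [3] S^5(Z)

Term B:
  start: add(SZ, add(SSZ, SSZ))
  [1] S(add(Z, add(SSZ, SSZ)))
  [2] S(add(SSZ, SSZ))
  [3] S(S(add(SZ, SSZ)))
  [4] S(S(S(add(Z, SSZ))))
  [5] S^5(Z)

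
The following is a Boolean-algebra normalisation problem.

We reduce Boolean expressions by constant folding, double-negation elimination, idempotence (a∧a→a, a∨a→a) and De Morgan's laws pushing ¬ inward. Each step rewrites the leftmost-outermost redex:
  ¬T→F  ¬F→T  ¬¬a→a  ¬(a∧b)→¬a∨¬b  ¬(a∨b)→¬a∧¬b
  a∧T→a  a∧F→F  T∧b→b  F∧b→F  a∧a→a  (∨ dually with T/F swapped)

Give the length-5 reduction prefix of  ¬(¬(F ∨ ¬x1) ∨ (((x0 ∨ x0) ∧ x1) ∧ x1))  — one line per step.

Answer: after 5 steps: ¬x1 ∧ ((¬(x0 ∨ x0) ∨ ¬x1) ∨ ¬x1)

Reduction:
  start: ¬(¬(F ∨ ¬x1) ∨ (((x0 ∨ x0) ∧ x1) ∧ x1))
  step 1: ¬¬(F ∨ ¬x1) ∧ ¬(((x0 ∨ x0) ∧ x1) ∧ x1)
  step 2: (F ∨ ¬x1) ∧ ¬(((x0 ∨ x0) ∧ x1) ∧ x1)
  step 3: ¬x1 ∧ ¬(((x0 ∨ x0) ∧ x1) ∧ x1)
  step 4: ¬x1 ∧ (¬((x0 ∨ x0) ∧ x1) ∨ ¬x1)
  step 5: ¬x1 ∧ ((¬(x0 ∨ x0) ∨ ¬x1) ∨ ¬x1)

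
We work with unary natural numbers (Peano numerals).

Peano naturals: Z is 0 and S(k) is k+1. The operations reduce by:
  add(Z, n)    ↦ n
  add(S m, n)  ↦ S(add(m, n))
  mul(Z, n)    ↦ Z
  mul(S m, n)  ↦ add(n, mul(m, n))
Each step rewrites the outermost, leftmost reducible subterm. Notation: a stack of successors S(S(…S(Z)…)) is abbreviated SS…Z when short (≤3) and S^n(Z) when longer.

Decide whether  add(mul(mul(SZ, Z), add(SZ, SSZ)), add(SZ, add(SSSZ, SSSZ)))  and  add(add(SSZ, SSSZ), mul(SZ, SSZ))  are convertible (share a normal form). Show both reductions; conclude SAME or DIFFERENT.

Answer: SAME — A ⇓ S^7(Z), B ⇓ S^7(Z)

Derivation:
Term A:
  start: add(mul(mul(SZ, Z), add(SZ, SSZ)), add(SZ, add(SSSZ, SSSZ)))
  [1] add(mul(add(Z, mul(Z, Z)), add(SZ, SSZ)), add(SZ, add(SSSZ, SSSZ)))
  [2] add(mul(mul(Z, Z), add(SZ, SSZ)), add(SZ, add(SSSZ, SSSZ)))
  [3] add(mul(Z, add(SZ, SSZ)), add(SZ, add(SSSZ, SSSZ)))
  [4] add(Z, add(SZ, add(SSSZ, SSSZ)))
  [5] add(SZ, add(SSSZ, SSSZ))
  [6] S(add(Z, add(SSSZ, SSSZ)))
  [7] S(add(SSSZ, SSSZ))
  [8] S(S(add(SSZ, SSSZ)))
  [9] S(S(S(add(SZ, SSSZ))))
  [10] S(S(S(S(add(Z, SSSZ)))))
  [11] S^7(Z)

Term B:
  start: add(add(SSZ, SSSZ), mul(SZ, SSZ))
  [1] add(S(add(SZ, SSSZ)), mul(SZ, SSZ))
  [2] S(add(add(SZ, SSSZ), mul(SZ, SSZ)))
  [3] S(add(S(add(Z, SSSZ)), mul(SZ, SSZ)))
  [4] S(S(add(add(Z, SSSZ), mul(SZ, SSZ))))
  [5] S(S(add(SSSZ, mul(SZ, SSZ))))
  [6] S(S(S(add(SSZ, mul(SZ, SSZ)))))
  [7] S(S(S(S(add(SZ, mul(SZ, SSZ))))))
  [8] S(S(S(S(S(add(Z, mul(SZ, SSZ)))))))
  [9] S(S(S(S(S(mul(SZ, SSZ))))))
  [10] S(S(S(S(S(add(SSZ, mul(Z, SSZ)))))))
  [11] S(S(S(S(S(S(add(SZ, mul(Z, SSZ))))))))
  [12] S(S(S(S(S(S(S(add(Z, mul(Z, SSZ)))))))))
  [13] S(S(S(S(S(S(S(mul(Z, SSZ))))))))
  [14] S^7(Z)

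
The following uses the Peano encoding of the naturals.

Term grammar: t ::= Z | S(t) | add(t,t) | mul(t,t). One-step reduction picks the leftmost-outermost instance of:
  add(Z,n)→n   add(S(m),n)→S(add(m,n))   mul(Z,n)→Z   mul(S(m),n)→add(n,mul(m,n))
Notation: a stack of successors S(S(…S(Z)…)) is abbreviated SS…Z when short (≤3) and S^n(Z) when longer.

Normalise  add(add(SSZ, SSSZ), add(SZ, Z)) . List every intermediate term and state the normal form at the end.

  start: add(add(SSZ, SSSZ), add(SZ, Z))
  →1  add(S(add(SZ, SSSZ)), add(SZ, Z))
  →2  S(add(add(SZ, SSSZ), add(SZ, Z)))
  →3  S(add(S(add(Z, SSSZ)), add(SZ, Z)))
  →4  S(S(add(add(Z, SSSZ), add(SZ, Z))))
  →5  S(S(add(SSSZ, add(SZ, Z))))
  →6  S(S(S(add(SSZ, add(SZ, Z)))))
  →7  S(S(S(S(add(SZ, add(SZ, Z))))))
  →8  S(S(S(S(S(add(Z, add(SZ, Z)))))))
  →9  S(S(S(S(S(add(SZ, Z))))))
  →10  S(S(S(S(S(S(add(Z, Z)))))))
  →11  S^6(Z)

Answer: normal form = S^6(Z)  (in 11 steps)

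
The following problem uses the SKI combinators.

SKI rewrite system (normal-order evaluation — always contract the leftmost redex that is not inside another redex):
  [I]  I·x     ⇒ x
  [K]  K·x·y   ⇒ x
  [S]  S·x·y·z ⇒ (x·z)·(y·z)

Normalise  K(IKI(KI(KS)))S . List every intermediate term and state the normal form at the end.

Answer: normal form = I  (in 3 steps)

Derivation:
  start: K(IKI(KI(KS)))S
  →1  IKI(KI(KS))
  →2  KI(KI(KS))
  →3  I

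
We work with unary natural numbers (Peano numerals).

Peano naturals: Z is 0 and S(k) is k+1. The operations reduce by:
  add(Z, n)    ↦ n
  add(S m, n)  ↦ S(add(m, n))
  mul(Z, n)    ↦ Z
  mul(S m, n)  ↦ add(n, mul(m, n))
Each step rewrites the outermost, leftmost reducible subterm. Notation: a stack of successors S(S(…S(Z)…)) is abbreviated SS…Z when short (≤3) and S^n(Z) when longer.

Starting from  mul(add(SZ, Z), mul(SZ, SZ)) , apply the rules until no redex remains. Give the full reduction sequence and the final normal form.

  start: mul(add(SZ, Z), mul(SZ, SZ))
  →1  mul(S(add(Z, Z)), mul(SZ, SZ))
  →2  add(mul(SZ, SZ), mul(add(Z, Z), mul(SZ, SZ)))
  →3  add(add(SZ, mul(Z, SZ)), mul(add(Z, Z), mul(SZ, SZ)))
  →4  add(S(add(Z, mul(Z, SZ))), mul(add(Z, Z), mul(SZ, SZ)))
  →5  S(add(add(Z, mul(Z, SZ)), mul(add(Z, Z), mul(SZ, SZ))))
  →6  S(add(mul(Z, SZ), mul(add(Z, Z), mul(SZ, SZ))))
  →7  S(add(Z, mul(add(Z, Z), mul(SZ, SZ))))
  →8  S(mul(add(Z, Z), mul(SZ, SZ)))
  →9  S(mul(Z, mul(SZ, SZ)))
  →10  SZ

Answer: normal form = SZ  (in 10 steps)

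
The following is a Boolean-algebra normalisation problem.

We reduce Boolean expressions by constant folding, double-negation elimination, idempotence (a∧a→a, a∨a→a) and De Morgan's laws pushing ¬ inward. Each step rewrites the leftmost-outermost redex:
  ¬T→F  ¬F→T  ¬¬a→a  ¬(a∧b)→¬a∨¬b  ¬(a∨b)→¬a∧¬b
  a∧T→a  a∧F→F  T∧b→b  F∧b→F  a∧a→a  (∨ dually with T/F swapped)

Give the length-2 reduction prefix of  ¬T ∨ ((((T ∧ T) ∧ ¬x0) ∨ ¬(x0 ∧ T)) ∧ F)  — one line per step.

  start: ¬T ∨ ((((T ∧ T) ∧ ¬x0) ∨ ¬(x0 ∧ T)) ∧ F)
  [1] F ∨ ((((T ∧ T) ∧ ¬x0) ∨ ¬(x0 ∧ T)) ∧ F)
  [2] (((T ∧ T) ∧ ¬x0) ∨ ¬(x0 ∧ T)) ∧ F

Answer: after 2 steps: (((T ∧ T) ∧ ¬x0) ∨ ¬(x0 ∧ T)) ∧ F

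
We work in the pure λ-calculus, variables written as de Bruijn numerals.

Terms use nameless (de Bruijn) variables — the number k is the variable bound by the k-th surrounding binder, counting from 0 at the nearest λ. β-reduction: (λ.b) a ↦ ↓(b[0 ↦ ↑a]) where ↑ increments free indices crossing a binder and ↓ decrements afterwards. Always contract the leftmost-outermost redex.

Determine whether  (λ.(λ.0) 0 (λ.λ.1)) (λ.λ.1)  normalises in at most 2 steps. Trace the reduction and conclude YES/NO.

Answer: NO — after 2 steps the term is (λ.λ.1) (λ.λ.1), not yet normal

Working:
  start: (λ.(λ.0) 0 (λ.λ.1)) (λ.λ.1)
  →1  (λ.0) (λ.λ.1) (λ.λ.1)
  →2  (λ.λ.1) (λ.λ.1)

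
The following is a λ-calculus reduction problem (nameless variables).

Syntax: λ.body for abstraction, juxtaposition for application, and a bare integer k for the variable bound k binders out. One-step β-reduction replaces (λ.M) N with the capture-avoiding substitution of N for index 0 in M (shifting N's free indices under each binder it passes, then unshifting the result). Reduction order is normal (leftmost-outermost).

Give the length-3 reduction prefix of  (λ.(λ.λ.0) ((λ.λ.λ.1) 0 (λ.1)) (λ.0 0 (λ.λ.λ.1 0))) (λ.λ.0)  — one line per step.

  start: (λ.(λ.λ.0) ((λ.λ.λ.1) 0 (λ.1)) (λ.0 0 (λ.λ.λ.1 0))) (λ.λ.0)
  [1] (λ.λ.0) ((λ.λ.λ.1) (λ.λ.0) (λ.λ.λ.0)) (λ.0 0 (λ.λ.λ.1 0))
  [2] (λ.0) (λ.0 0 (λ.λ.λ.1 0))
  [3] λ.0 0 (λ.λ.λ.1 0)

Answer: after 3 steps: λ.0 0 (λ.λ.λ.1 0)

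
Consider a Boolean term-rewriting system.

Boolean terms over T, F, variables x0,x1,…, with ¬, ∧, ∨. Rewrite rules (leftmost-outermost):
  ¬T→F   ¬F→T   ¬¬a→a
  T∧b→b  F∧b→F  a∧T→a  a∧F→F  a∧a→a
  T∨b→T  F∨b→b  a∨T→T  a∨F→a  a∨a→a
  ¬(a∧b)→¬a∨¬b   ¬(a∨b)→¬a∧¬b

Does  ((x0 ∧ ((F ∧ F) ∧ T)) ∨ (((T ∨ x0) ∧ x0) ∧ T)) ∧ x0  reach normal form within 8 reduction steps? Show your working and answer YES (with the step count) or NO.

  start: ((x0 ∧ ((F ∧ F) ∧ T)) ∨ (((T ∨ x0) ∧ x0) ∧ T)) ∧ x0
  step 1: ((x0 ∧ (F ∧ F)) ∨ (((T ∨ x0) ∧ x0) ∧ T)) ∧ x0
  step 2: ((x0 ∧ F) ∨ (((T ∨ x0) ∧ x0) ∧ T)) ∧ x0
  step 3: (F ∨ (((T ∨ x0) ∧ x0) ∧ T)) ∧ x0
  step 4: (((T ∨ x0) ∧ x0) ∧ T) ∧ x0
  step 5: ((T ∨ x0) ∧ x0) ∧ x0
  step 6: (T ∧ x0) ∧ x0
  step 7: x0 ∧ x0
  step 8: x0

Answer: YES — reaches normal form x0 in 8 ≤ 8 steps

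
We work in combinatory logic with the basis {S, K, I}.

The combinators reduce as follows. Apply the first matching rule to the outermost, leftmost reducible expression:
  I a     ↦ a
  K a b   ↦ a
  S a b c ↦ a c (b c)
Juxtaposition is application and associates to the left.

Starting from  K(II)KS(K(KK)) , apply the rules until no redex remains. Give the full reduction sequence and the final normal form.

Answer: normal form = S(K(KK))  (in 3 steps)

Working:
  start: K(II)KS(K(KK))
  →1  IIS(K(KK))
  →2  IS(K(KK))
  →3  S(K(KK))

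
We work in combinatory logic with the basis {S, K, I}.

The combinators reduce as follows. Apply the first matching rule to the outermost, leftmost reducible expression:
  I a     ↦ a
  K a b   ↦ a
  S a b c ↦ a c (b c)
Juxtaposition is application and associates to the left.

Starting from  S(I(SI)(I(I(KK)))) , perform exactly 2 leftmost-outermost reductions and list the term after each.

  start: S(I(SI)(I(I(KK))))
  →1  S(SI(I(I(KK))))
  →2  S(SI(I(KK)))

Answer: after 2 steps: S(SI(I(KK)))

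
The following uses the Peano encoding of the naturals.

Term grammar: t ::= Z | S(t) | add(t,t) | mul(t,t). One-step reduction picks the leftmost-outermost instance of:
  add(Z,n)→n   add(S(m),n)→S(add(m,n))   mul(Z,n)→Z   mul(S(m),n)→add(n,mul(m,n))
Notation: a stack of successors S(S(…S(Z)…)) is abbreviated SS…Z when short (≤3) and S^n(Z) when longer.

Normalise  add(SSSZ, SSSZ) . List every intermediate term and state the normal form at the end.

  start: add(SSSZ, SSSZ)
  step 1: S(add(SSZ, SSSZ))
  step 2: S(S(add(SZ, SSSZ)))
  step 3: S(S(S(add(Z, SSSZ))))
  step 4: S^6(Z)

Answer: normal form = S^6(Z)  (in 4 steps)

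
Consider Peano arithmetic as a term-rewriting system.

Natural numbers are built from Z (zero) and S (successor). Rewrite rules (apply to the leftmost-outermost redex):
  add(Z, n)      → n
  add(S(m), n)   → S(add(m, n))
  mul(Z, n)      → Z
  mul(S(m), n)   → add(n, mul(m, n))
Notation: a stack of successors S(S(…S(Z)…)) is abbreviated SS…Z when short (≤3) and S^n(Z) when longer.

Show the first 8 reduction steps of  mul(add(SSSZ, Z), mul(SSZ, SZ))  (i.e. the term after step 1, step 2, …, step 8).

Answer: after 8 steps: S(add(S(add(Z, mul(Z, SZ))), mul(add(SSZ, Z), mul(SSZ, SZ))))

Working:
  start: mul(add(SSSZ, Z), mul(SSZ, SZ))
  →1  mul(S(add(SSZ, Z)), mul(SSZ, SZ))
  →2  add(mul(SSZ, SZ), mul(add(SSZ, Z), mul(SSZ, SZ)))
  →3  add(add(SZ, mul(SZ, SZ)), mul(add(SSZ, Z), mul(SSZ, SZ)))
  →4  add(S(add(Z, mul(SZ, SZ))), mul(add(SSZ, Z), mul(SSZ, SZ)))
  →5  S(add(add(Z, mul(SZ, SZ)), mul(add(SSZ, Z), mul(SSZ, SZ))))
  →6  S(add(mul(SZ, SZ), mul(add(SSZ, Z), mul(SSZ, SZ))))
  →7  S(add(add(SZ, mul(Z, SZ)), mul(add(SSZ, Z), mul(SSZ, SZ))))
  →8  S(add(S(add(Z, mul(Z, SZ))), mul(add(SSZ, Z), mul(SSZ, SZ))))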